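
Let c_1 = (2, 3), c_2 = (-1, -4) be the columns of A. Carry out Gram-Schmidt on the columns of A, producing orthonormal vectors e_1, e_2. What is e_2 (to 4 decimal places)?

e_2 = (0.8321, -0.5547)

c_1 = (2, 3); ‖c_1‖ = 3.6056, so e_1 = (0.5547, 0.8321).
e_1·c_2 = 0.5547·(-1) + 0.8321·(-4) = -3.8829.
u_2 = c_2 + 3.8829·e_1 = (1.1538, -0.7692).
‖u_2‖ = 1.3868, so e_2 = (0.8321, -0.5547).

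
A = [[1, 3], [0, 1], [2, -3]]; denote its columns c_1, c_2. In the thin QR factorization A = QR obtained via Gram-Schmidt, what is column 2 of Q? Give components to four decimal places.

q_2 = (0.8680, 0.2411, -0.4340)

q_1 = c_1/‖c_1‖ = (1, 0, 2)/2.2361 = (0.4472, 0.0000, 0.8944).
r_{12} = q_1·c_2 = -1.3416.
u_2 = c_2 + 1.3416·q_1 = (3.6000, 1.0000, -1.8000).
‖u_2‖ = 4.1473, so q_2 = (0.8680, 0.2411, -0.4340).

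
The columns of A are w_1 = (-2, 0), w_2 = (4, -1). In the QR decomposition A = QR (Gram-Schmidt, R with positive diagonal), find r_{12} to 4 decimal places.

r_{12} = -4.0000

w_1 = (-2, 0); ‖w_1‖ = 2.0000, so q_1 = (-1.0000, 0.0000).
r_{12} = q_1·w_2 = -4.0000.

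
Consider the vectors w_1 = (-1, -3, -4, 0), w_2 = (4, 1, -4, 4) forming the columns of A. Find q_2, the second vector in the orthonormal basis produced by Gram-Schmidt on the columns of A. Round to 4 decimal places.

q_1 = w_1/‖w_1‖ = (-1, -3, -4, 0)/5.0990 = (-0.1961, -0.5883, -0.7845, 0.0000).
r_{12} = q_1·w_2 = 1.7650.
u_2 = w_2 − 1.7650·q_1 = (4.3462, 2.0385, -2.6154, 4.0000).
‖u_2‖ = 6.7738, so q_2 = (0.6416, 0.3009, -0.3861, 0.5905).

q_2 = (0.6416, 0.3009, -0.3861, 0.5905)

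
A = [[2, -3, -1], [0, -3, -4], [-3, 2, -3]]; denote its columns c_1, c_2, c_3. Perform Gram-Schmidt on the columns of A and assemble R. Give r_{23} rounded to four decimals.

r_{23} = 4.6782

c_1 = (2, 0, -3); ‖c_1‖ = 3.6056, so q_1 = (0.5547, 0.0000, -0.8321).
q_1·c_2 = 0.5547·(-3) + 0.0000·(-3) + (-0.8321)·2 = -3.3282.
u_2 = c_2 + 3.3282·q_1 = (-1.1538, -3.0000, -0.7692).
‖u_2‖ = 3.3050, so q_2 = (-0.3491, -0.9077, -0.2327).
r_{23} = q_2·c_3 = 4.6782.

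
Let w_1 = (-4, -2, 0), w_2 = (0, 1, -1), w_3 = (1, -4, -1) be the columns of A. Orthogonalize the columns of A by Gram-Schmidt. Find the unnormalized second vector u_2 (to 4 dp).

u_2 = (-0.4000, 0.8000, -1.0000)

w_1 = (-4, -2, 0); ‖w_1‖ = 4.4721, so e_1 = (-0.8944, -0.4472, 0.0000).
e_1·w_2 = (-0.8944)·0 + (-0.4472)·1 + 0.0000·(-1) = -0.4472.
u_2 = w_2 + 0.4472·e_1 = (-0.4000, 0.8000, -1.0000).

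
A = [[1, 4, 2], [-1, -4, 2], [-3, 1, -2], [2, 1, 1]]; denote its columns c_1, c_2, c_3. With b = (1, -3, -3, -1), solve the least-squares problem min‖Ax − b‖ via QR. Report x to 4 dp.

c_1 = (1, -1, -3, 2); ‖c_1‖ = 3.8730, so q_1 = (0.2582, -0.2582, -0.7746, 0.5164).
q_1·c_2 = 0.2582·4 + (-0.2582)·(-4) + (-0.7746)·1 + 0.5164·1 = 1.8074.
u_2 = c_2 − 1.8074·q_1 = (3.5333, -3.5333, 2.4000, 0.0667).
‖u_2‖ = 5.5438, so q_2 = (0.6374, -0.6374, 0.4329, 0.0120).
q_1·c_3 = 0.2582·2 + (-0.2582)·2 + (-0.7746)·(-2) + 0.5164·1 = 2.0656; q_2·c_3 = 0.6374·2 + (-0.6374)·2 + 0.4329·(-2) + 0.0120·1 = -0.8538.
u_3 = c_3 − 2.0656·q_1 + 0.8538·q_2 = (2.0108, 1.9892, -0.0304, -0.0564).
‖u_3‖ = 2.8292, so q_3 = (0.7107, 0.7031, -0.0107, -0.0199).
Qᵀb = (2.8402, 1.2386, -1.3464).
Back-substitute: x_3 = -1.3464/2.8292 = -0.4759.
x_2 = (1.2386 + 0.8538·(-0.4759))/5.5438 = 0.1501.
x_1 = (2.8402 − 1.8074·0.1501 − 2.0656·(-0.4759))/3.8730 = 0.9171.

x = (0.9171, 0.1501, -0.4759)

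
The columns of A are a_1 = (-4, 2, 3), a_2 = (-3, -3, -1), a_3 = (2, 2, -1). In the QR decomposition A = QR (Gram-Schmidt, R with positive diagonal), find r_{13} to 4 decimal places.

e_1 = a_1/‖a_1‖ = (-4, 2, 3)/5.3852 = (-0.7428, 0.3714, 0.5571).
r_{13} = e_1·a_3 = -1.2999.

r_{13} = -1.2999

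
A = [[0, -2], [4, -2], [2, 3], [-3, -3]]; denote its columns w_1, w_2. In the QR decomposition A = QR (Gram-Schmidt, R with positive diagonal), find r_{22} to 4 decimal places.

r_{22} = 4.9306

e_1 = w_1/‖w_1‖ = (0, 4, 2, -3)/5.3852 = (0.0000, 0.7428, 0.3714, -0.5571).
r_{12} = e_1·w_2 = 1.2999.
u_2 = w_2 − 1.2999·e_1 = (-2.0000, -2.9655, 2.5172, -2.2759).
r_{22} = ‖u_2‖ = 4.9306.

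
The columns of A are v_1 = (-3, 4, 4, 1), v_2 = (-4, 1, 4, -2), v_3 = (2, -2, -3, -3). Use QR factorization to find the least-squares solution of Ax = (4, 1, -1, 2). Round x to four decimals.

v_1 = (-3, 4, 4, 1); ‖v_1‖ = 6.4807, so e_1 = (-0.4629, 0.6172, 0.6172, 0.1543).
e_1·v_2 = (-0.4629)·(-4) + 0.6172·1 + 0.6172·4 + 0.1543·(-2) = 4.6291.
u_2 = v_2 − 4.6291·e_1 = (-1.8571, -1.8571, 1.1429, -2.7143).
‖u_2‖ = 3.9461, so e_2 = (-0.4706, -0.4706, 0.2896, -0.6878).
e_1·v_3 = (-0.4629)·2 + 0.6172·(-2) + 0.6172·(-3) + 0.1543·(-3) = -4.4748; e_2·v_3 = (-0.4706)·2 + (-0.4706)·(-2) + 0.2896·(-3) + (-0.6878)·(-3) = 1.1947.
u_3 = v_3 + 4.4748·e_1 − 1.1947·e_2 = (0.4908, 1.3242, -0.5841, -1.4878).
‖u_3‖ = 2.1328, so e_3 = (0.2301, 0.6208, -0.2739, -0.6976).
Qᵀb = (-1.5430, -4.0185, 0.4201).
Back-substitute: x_3 = 0.4201/2.1328 = 0.1970.
x_2 = (-4.0185 − 1.1947·0.1970)/3.9461 = -1.0780.
x_1 = (-1.5430 − 4.6291·(-1.0780) + 4.4748·0.1970)/6.4807 = 0.6679.

x = (0.6679, -1.0780, 0.1970)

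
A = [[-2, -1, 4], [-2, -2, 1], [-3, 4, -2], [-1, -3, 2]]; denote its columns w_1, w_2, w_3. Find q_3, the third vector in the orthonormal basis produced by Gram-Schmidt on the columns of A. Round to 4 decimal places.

q_3 = (0.8403, -0.4679, -0.1792, -0.2071)

q_1 = w_1/‖w_1‖ = (-2, -2, -3, -1)/4.2426 = (-0.4714, -0.4714, -0.7071, -0.2357).
r_{12} = q_1·w_2 = -0.7071.
u_2 = w_2 + 0.7071·q_1 = (-1.3333, -2.3333, 3.5000, -3.1667).
‖u_2‖ = 5.4314, so q_2 = (-0.2455, -0.4296, 0.6444, -0.5830).
r_{13} = q_1·w_3 = -1.4142; r_{23} = q_2·w_3 = -3.8664.
u_3 = w_3 + 1.4142·q_1 + 3.8664·q_2 = (2.3842, -1.3277, -0.5085, -0.5876).
‖u_3‖ = 2.8374, so q_3 = (0.8403, -0.4679, -0.1792, -0.2071).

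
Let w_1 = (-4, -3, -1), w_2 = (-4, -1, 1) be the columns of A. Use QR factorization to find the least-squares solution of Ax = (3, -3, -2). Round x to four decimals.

w_1 = (-4, -3, -1); ‖w_1‖ = 5.0990, so e_1 = (-0.7845, -0.5883, -0.1961).
e_1·w_2 = (-0.7845)·(-4) + (-0.5883)·(-1) + (-0.1961)·1 = 3.5301.
u_2 = w_2 − 3.5301·e_1 = (-1.2308, 1.0769, 1.6923).
‖u_2‖ = 2.3534, so e_2 = (-0.5230, 0.4576, 0.7191).
Qᵀb = (-0.1961, -4.3799).
Back-substitute: x_2 = -4.3799/2.3534 = -1.8611.
x_1 = (-0.1961 − 3.5301·(-1.8611))/5.0990 = 1.2500.

x = (1.2500, -1.8611)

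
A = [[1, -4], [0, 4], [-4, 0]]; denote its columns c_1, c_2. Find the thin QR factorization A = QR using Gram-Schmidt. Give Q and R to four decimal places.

c_1 = (1, 0, -4); ‖c_1‖ = 4.1231, so e_1 = (0.2425, 0.0000, -0.9701).
e_1·c_2 = 0.2425·(-4) + 0.0000·4 + (-0.9701)·0 = -0.9701.
u_2 = c_2 + 0.9701·e_1 = (-3.7647, 4.0000, -0.9412).
‖u_2‖ = 5.5730, so e_2 = (-0.6755, 0.7177, -0.1689).

Q = [[0.2425, -0.6755], [0.0000, 0.7177], [-0.9701, -0.1689]], R = [[4.1231, -0.9701], [0.0000, 5.5730]]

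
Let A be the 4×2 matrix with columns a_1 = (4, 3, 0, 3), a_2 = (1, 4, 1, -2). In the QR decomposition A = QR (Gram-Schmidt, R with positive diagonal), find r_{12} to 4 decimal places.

r_{12} = 1.7150

a_1 = (4, 3, 0, 3); ‖a_1‖ = 5.8310, so q_1 = (0.6860, 0.5145, 0.0000, 0.5145).
r_{12} = q_1·a_2 = 1.7150.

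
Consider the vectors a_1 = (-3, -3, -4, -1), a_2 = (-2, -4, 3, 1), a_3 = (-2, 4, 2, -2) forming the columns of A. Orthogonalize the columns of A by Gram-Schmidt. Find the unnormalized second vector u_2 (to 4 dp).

u_2 = (-1.5714, -3.5714, 3.5714, 1.1429)

a_1 = (-3, -3, -4, -1); ‖a_1‖ = 5.9161, so e_1 = (-0.5071, -0.5071, -0.6761, -0.1690).
e_1·a_2 = (-0.5071)·(-2) + (-0.5071)·(-4) + (-0.6761)·3 + (-0.1690)·1 = 0.8452.
u_2 = a_2 − 0.8452·e_1 = (-1.5714, -3.5714, 3.5714, 1.1429).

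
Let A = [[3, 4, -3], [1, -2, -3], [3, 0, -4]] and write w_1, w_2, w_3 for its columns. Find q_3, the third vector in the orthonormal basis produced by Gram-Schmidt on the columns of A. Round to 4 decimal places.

w_1 = (3, 1, 3); ‖w_1‖ = 4.3589, so q_1 = (0.6882, 0.2294, 0.6882).
q_1·w_2 = 0.6882·4 + 0.2294·(-2) + 0.6882·0 = 2.2942.
u_2 = w_2 − 2.2942·q_1 = (2.4211, -2.5263, -1.5789).
‖u_2‖ = 3.8389, so q_2 = (0.6307, -0.6581, -0.4113).
q_1·w_3 = 0.6882·(-3) + 0.2294·(-3) + 0.6882·(-4) = -5.5060; q_2·w_3 = 0.6307·(-3) + (-0.6581)·(-3) + (-0.4113)·(-4) = 1.7275.
u_3 = w_3 + 5.5060·q_1 − 1.7275·q_2 = (-0.3000, -0.6000, 0.5000).
‖u_3‖ = 0.8367, so q_3 = (-0.3586, -0.7171, 0.5976).

q_3 = (-0.3586, -0.7171, 0.5976)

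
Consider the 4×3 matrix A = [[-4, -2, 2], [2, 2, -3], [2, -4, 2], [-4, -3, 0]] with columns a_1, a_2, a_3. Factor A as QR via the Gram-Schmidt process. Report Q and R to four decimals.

e_1 = a_1/‖a_1‖ = (-4, 2, 2, -4)/6.3246 = (-0.6325, 0.3162, 0.3162, -0.6325).
r_{12} = e_1·a_2 = 2.5298.
u_2 = a_2 − 2.5298·e_1 = (-0.4000, 1.2000, -4.8000, -1.4000).
‖u_2‖ = 5.1575, so e_2 = (-0.0776, 0.2327, -0.9307, -0.2714).
r_{13} = e_1·a_3 = -1.5811; r_{23} = e_2·a_3 = -2.7145.
u_3 = a_3 + 1.5811·e_1 + 2.7145·e_2 = (0.7895, -1.8684, -0.0263, -1.7368).
‖u_3‖ = 2.6705, so e_3 = (0.2956, -0.6997, -0.0099, -0.6504).

Q = [[-0.6325, -0.0776, 0.2956], [0.3162, 0.2327, -0.6997], [0.3162, -0.9307, -0.0099], [-0.6325, -0.2714, -0.6504]], R = [[6.3246, 2.5298, -1.5811], [0.0000, 5.1575, -2.7145], [0.0000, 0.0000, 2.6705]]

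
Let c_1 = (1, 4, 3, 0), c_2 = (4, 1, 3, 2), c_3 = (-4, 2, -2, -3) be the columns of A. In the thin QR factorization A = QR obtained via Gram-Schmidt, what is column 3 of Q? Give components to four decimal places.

e_3 = (0.6042, 0.2613, -0.5497, -0.5143)

c_1 = (1, 4, 3, 0); ‖c_1‖ = 5.0990, so e_1 = (0.1961, 0.7845, 0.5883, 0.0000).
e_1·c_2 = 0.1961·4 + 0.7845·1 + 0.5883·3 + 0.0000·2 = 3.3340.
u_2 = c_2 − 3.3340·e_1 = (3.3462, -1.6154, 1.0385, 2.0000).
‖u_2‖ = 4.3456, so e_2 = (0.7700, -0.3717, 0.2390, 0.4602).
e_1·c_3 = 0.1961·(-4) + 0.7845·2 + 0.5883·(-2) + 0.0000·(-3) = -0.3922; e_2·c_3 = 0.7700·(-4) + (-0.3717)·2 + 0.2390·(-2) + 0.4602·(-3) = -5.6821.
u_3 = c_3 + 0.3922·e_1 + 5.6821·e_2 = (0.4521, 0.1955, -0.4114, -0.3849).
‖u_3‖ = 0.7484, so e_3 = (0.6042, 0.2613, -0.5497, -0.5143).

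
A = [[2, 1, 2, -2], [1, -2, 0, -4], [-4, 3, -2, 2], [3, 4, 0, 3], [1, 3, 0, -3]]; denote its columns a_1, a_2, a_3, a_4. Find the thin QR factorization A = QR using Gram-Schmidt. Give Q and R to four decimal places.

Q = [[0.3592, 0.1296, 0.8165, -0.1241], [0.1796, -0.3370, -0.4082, -0.5980], [-0.7184, 0.5444, 0.0000, -0.1241], [0.5388, 0.5962, -0.4082, 0.3498], [0.1796, 0.4666, 0.0000, -0.6995]], R = [[5.5678, 0.5388, 2.1553, -1.7961], [0.0000, 6.2217, -0.8296, 2.5665], [0.0000, 0.0000, 1.6330, -1.2247], [0.0000, 0.0000, 0.0000, 5.5396]]

a_1 = (2, 1, -4, 3, 1); ‖a_1‖ = 5.5678, so e_1 = (0.3592, 0.1796, -0.7184, 0.5388, 0.1796).
e_1·a_2 = 0.3592·1 + 0.1796·(-2) + (-0.7184)·3 + 0.5388·4 + 0.1796·3 = 0.5388.
u_2 = a_2 − 0.5388·e_1 = (0.8065, -2.0968, 3.3871, 3.7097, 2.9032).
‖u_2‖ = 6.2217, so e_2 = (0.1296, -0.3370, 0.5444, 0.5962, 0.4666).
e_1·a_3 = 0.3592·2 + 0.1796·0 + (-0.7184)·(-2) + 0.5388·0 + 0.1796·0 = 2.1553; e_2·a_3 = 0.1296·2 + (-0.3370)·0 + 0.5444·(-2) + 0.5962·0 + 0.4666·0 = -0.8296.
u_3 = a_3 − 2.1553·e_1 + 0.8296·e_2 = (1.3333, -0.6667, 0.0000, -0.6667, 0.0000).
‖u_3‖ = 1.6330, so e_3 = (0.8165, -0.4082, 0.0000, -0.4082, 0.0000).
e_1·a_4 = 0.3592·(-2) + 0.1796·(-4) + (-0.7184)·2 + 0.5388·3 + 0.1796·(-3) = -1.7961; e_2·a_4 = 0.1296·(-2) + (-0.3370)·(-4) + 0.5444·2 + 0.5962·3 + 0.4666·(-3) = 2.5665; e_3·a_4 = 0.8165·(-2) + (-0.4082)·(-4) + 0.0000·2 + (-0.4082)·3 + (0.0000)·(-3) = -1.2247.
u_4 = a_4 + 1.7961·e_1 − 2.5665·e_2 + 1.2247·e_3 = (-0.6875, -3.3125, -0.6875, 1.9375, -3.8750).
‖u_4‖ = 5.5396, so e_4 = (-0.1241, -0.5980, -0.1241, 0.3498, -0.6995).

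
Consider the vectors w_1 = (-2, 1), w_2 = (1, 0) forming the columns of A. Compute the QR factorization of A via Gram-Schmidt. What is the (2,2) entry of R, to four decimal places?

w_1 = (-2, 1); ‖w_1‖ = 2.2361, so e_1 = (-0.8944, 0.4472).
e_1·w_2 = (-0.8944)·1 + 0.4472·0 = -0.8944.
u_2 = w_2 + 0.8944·e_1 = (0.2000, 0.4000).
r_{22} = ‖u_2‖ = 0.4472.

r_{22} = 0.4472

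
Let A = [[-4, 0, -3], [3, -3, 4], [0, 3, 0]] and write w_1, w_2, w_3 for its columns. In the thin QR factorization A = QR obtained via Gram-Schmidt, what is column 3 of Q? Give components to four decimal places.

e_1 = w_1/‖w_1‖ = (-4, 3, 0)/5.0000 = (-0.8000, 0.6000, 0.0000).
r_{12} = e_1·w_2 = -1.8000.
u_2 = w_2 + 1.8000·e_1 = (-1.4400, -1.9200, 3.0000).
‖u_2‖ = 3.8419, so e_2 = (-0.3748, -0.4998, 0.7809).
r_{13} = e_1·w_3 = 4.8000; r_{23} = e_2·w_3 = -0.8746.
u_3 = w_3 − 4.8000·e_1 + 0.8746·e_2 = (0.5122, 0.6829, 0.6829).
‖u_3‖ = 1.0932, so e_3 = (0.4685, 0.6247, 0.6247).

e_3 = (0.4685, 0.6247, 0.6247)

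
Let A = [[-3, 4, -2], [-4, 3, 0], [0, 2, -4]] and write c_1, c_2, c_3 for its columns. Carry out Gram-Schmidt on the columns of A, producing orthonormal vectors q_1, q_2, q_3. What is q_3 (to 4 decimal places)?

q_3 = (0.6554, -0.4915, -0.5735)

c_1 = (-3, -4, 0); ‖c_1‖ = 5.0000, so q_1 = (-0.6000, -0.8000, 0.0000).
q_1·c_2 = (-0.6000)·4 + (-0.8000)·3 + 0.0000·2 = -4.8000.
u_2 = c_2 + 4.8000·q_1 = (1.1200, -0.8400, 2.0000).
‖u_2‖ = 2.4413, so q_2 = (0.4588, -0.3441, 0.8192).
q_1·c_3 = (-0.6000)·(-2) + (-0.8000)·0 + 0.0000·(-4) = 1.2000; q_2·c_3 = 0.4588·(-2) + (-0.3441)·0 + 0.8192·(-4) = -4.1945.
u_3 = c_3 − 1.2000·q_1 + 4.1945·q_2 = (0.6443, -0.4832, -0.5638).
‖u_3‖ = 0.9831, so q_3 = (0.6554, -0.4915, -0.5735).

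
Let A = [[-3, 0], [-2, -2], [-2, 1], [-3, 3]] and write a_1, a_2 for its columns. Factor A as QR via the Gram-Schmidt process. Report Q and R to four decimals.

a_1 = (-3, -2, -2, -3); ‖a_1‖ = 5.0990, so e_1 = (-0.5883, -0.3922, -0.3922, -0.5883).
e_1·a_2 = (-0.5883)·0 + (-0.3922)·(-2) + (-0.3922)·1 + (-0.5883)·3 = -1.3728.
u_2 = a_2 + 1.3728·e_1 = (-0.8077, -2.5385, 0.4615, 2.1923).
‖u_2‖ = 3.4807, so e_2 = (-0.2320, -0.7293, 0.1326, 0.6298).

Q = [[-0.5883, -0.2320], [-0.3922, -0.7293], [-0.3922, 0.1326], [-0.5883, 0.6298]], R = [[5.0990, -1.3728], [0.0000, 3.4807]]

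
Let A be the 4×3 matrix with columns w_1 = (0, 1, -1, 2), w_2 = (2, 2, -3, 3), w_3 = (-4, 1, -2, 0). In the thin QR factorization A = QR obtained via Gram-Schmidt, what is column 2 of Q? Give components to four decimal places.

e_2 = (0.8281, 0.0690, -0.4830, -0.2760)

e_1 = w_1/‖w_1‖ = (0, 1, -1, 2)/2.4495 = (0.0000, 0.4082, -0.4082, 0.8165).
r_{12} = e_1·w_2 = 4.4907.
u_2 = w_2 − 4.4907·e_1 = (2.0000, 0.1667, -1.1667, -0.6667).
‖u_2‖ = 2.4152, so e_2 = (0.8281, 0.0690, -0.4830, -0.2760).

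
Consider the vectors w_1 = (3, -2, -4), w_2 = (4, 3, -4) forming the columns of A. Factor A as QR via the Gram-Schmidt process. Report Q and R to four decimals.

Q = [[0.5571, 0.3497], [-0.3714, 0.9162], [-0.7428, -0.1958]], R = [[5.3852, 4.0853], [0.0000, 4.9306]]

w_1 = (3, -2, -4); ‖w_1‖ = 5.3852, so e_1 = (0.5571, -0.3714, -0.7428).
e_1·w_2 = 0.5571·4 + (-0.3714)·3 + (-0.7428)·(-4) = 4.0853.
u_2 = w_2 − 4.0853·e_1 = (1.7241, 4.5172, -0.9655).
‖u_2‖ = 4.9306, so e_2 = (0.3497, 0.9162, -0.1958).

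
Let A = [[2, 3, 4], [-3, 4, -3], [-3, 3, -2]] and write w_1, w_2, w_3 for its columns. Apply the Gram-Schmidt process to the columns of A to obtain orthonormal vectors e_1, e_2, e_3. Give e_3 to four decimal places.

e_1 = w_1/‖w_1‖ = (2, -3, -3)/4.6904 = (0.4264, -0.6396, -0.6396).
r_{12} = e_1·w_2 = -3.1980.
u_2 = w_2 + 3.1980·e_1 = (4.3636, 1.9545, 0.9545).
‖u_2‖ = 4.8757, so e_2 = (0.8950, 0.4009, 0.1958).
r_{13} = e_1·w_3 = 4.9036; r_{23} = e_2·w_3 = 1.9857.
u_3 = w_3 − 4.9036·e_1 − 1.9857·e_2 = (0.1319, -0.6597, 0.7476).
‖u_3‖ = 1.0057, so e_3 = (0.1312, -0.6559, 0.7434).

e_3 = (0.1312, -0.6559, 0.7434)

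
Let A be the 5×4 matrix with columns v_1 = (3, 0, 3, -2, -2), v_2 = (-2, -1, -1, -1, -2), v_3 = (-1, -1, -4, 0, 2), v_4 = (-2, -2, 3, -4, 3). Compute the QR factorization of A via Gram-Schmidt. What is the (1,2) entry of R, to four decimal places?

r_{12} = -0.5883

q_1 = v_1/‖v_1‖ = (3, 0, 3, -2, -2)/5.0990 = (0.5883, 0.0000, 0.5883, -0.3922, -0.3922).
r_{12} = q_1·v_2 = -0.5883.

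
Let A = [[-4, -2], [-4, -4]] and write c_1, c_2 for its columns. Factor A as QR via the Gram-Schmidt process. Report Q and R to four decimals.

c_1 = (-4, -4); ‖c_1‖ = 5.6569, so e_1 = (-0.7071, -0.7071).
e_1·c_2 = (-0.7071)·(-2) + (-0.7071)·(-4) = 4.2426.
u_2 = c_2 − 4.2426·e_1 = (1.0000, -1.0000).
‖u_2‖ = 1.4142, so e_2 = (0.7071, -0.7071).

Q = [[-0.7071, 0.7071], [-0.7071, -0.7071]], R = [[5.6569, 4.2426], [0.0000, 1.4142]]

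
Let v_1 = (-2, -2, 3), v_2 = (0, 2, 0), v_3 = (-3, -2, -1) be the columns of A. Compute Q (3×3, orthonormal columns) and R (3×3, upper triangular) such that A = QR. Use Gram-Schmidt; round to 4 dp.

Q = [[-0.4851, -0.2691, -0.8321], [-0.4851, 0.8745, 0.0000], [0.7276, 0.4036, -0.5547]], R = [[4.1231, -0.9701, 1.6977], [0.0000, 1.7489, -1.3453], [0.0000, 0.0000, 3.0509]]

v_1 = (-2, -2, 3); ‖v_1‖ = 4.1231, so q_1 = (-0.4851, -0.4851, 0.7276).
q_1·v_2 = (-0.4851)·0 + (-0.4851)·2 + 0.7276·0 = -0.9701.
u_2 = v_2 + 0.9701·q_1 = (-0.4706, 1.5294, 0.7059).
‖u_2‖ = 1.7489, so q_2 = (-0.2691, 0.8745, 0.4036).
q_1·v_3 = (-0.4851)·(-3) + (-0.4851)·(-2) + 0.7276·(-1) = 1.6977; q_2·v_3 = (-0.2691)·(-3) + 0.8745·(-2) + 0.4036·(-1) = -1.3453.
u_3 = v_3 − 1.6977·q_1 + 1.3453·q_2 = (-2.5385, 0.0000, -1.6923).
‖u_3‖ = 3.0509, so q_3 = (-0.8321, 0.0000, -0.5547).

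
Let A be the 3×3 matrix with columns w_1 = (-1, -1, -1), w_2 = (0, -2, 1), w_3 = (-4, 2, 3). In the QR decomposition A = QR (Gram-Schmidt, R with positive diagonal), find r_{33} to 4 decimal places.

r_{33} = 5.3452

w_1 = (-1, -1, -1); ‖w_1‖ = 1.7321, so q_1 = (-0.5774, -0.5774, -0.5774).
q_1·w_2 = (-0.5774)·0 + (-0.5774)·(-2) + (-0.5774)·1 = 0.5774.
u_2 = w_2 − 0.5774·q_1 = (0.3333, -1.6667, 1.3333).
‖u_2‖ = 2.1602, so q_2 = (0.1543, -0.7715, 0.6172).
q_1·w_3 = (-0.5774)·(-4) + (-0.5774)·2 + (-0.5774)·3 = -0.5774; q_2·w_3 = 0.1543·(-4) + (-0.7715)·2 + 0.6172·3 = -0.3086.
u_3 = w_3 + 0.5774·q_1 + 0.3086·q_2 = (-4.2857, 1.4286, 2.8571).
r_{33} = ‖u_3‖ = 5.3452.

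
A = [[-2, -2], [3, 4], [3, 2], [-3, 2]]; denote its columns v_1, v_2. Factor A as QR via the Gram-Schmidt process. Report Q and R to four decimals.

v_1 = (-2, 3, 3, -3); ‖v_1‖ = 5.5678, so e_1 = (-0.3592, 0.5388, 0.5388, -0.5388).
e_1·v_2 = (-0.3592)·(-2) + 0.5388·4 + 0.5388·2 + (-0.5388)·2 = 2.8737.
u_2 = v_2 − 2.8737·e_1 = (-0.9677, 2.4516, 0.4516, 3.5484).
‖u_2‖ = 4.4432, so e_2 = (-0.2178, 0.5518, 0.1016, 0.7986).

Q = [[-0.3592, -0.2178], [0.5388, 0.5518], [0.5388, 0.1016], [-0.5388, 0.7986]], R = [[5.5678, 2.8737], [0.0000, 4.4432]]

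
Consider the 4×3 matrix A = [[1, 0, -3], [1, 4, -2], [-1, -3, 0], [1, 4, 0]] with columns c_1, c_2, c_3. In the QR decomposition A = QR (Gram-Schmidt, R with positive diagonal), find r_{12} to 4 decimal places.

c_1 = (1, 1, -1, 1); ‖c_1‖ = 2.0000, so q_1 = (0.5000, 0.5000, -0.5000, 0.5000).
r_{12} = q_1·c_2 = 5.5000.

r_{12} = 5.5000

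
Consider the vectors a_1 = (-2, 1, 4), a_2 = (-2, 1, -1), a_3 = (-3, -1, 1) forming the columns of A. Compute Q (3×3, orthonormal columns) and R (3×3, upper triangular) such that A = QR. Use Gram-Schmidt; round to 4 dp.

Q = [[-0.4364, -0.7807, -0.4472], [0.2182, 0.3904, -0.8944], [0.8729, -0.4880, 0.0000]], R = [[4.5826, 0.2182, 1.9640], [0.0000, 2.4398, 1.4639], [0.0000, 0.0000, 2.2361]]

a_1 = (-2, 1, 4); ‖a_1‖ = 4.5826, so q_1 = (-0.4364, 0.2182, 0.8729).
q_1·a_2 = (-0.4364)·(-2) + 0.2182·1 + 0.8729·(-1) = 0.2182.
u_2 = a_2 − 0.2182·q_1 = (-1.9048, 0.9524, -1.1905).
‖u_2‖ = 2.4398, so q_2 = (-0.7807, 0.3904, -0.4880).
q_1·a_3 = (-0.4364)·(-3) + 0.2182·(-1) + 0.8729·1 = 1.9640; q_2·a_3 = (-0.7807)·(-3) + 0.3904·(-1) + (-0.4880)·1 = 1.4639.
u_3 = a_3 − 1.9640·q_1 − 1.4639·q_2 = (-1.0000, -2.0000, 0.0000).
‖u_3‖ = 2.2361, so q_3 = (-0.4472, -0.8944, 0.0000).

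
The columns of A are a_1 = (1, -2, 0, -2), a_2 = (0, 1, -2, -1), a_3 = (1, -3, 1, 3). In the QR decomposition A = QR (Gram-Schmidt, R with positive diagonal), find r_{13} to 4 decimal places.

q_1 = a_1/‖a_1‖ = (1, -2, 0, -2)/3.0000 = (0.3333, -0.6667, 0.0000, -0.6667).
r_{13} = q_1·a_3 = 0.3333.

r_{13} = 0.3333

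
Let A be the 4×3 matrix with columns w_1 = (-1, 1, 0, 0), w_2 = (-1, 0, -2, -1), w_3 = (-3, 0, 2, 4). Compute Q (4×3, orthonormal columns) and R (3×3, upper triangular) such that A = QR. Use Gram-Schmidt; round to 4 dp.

Q = [[-0.7071, -0.2132, -0.5099], [0.7071, -0.2132, -0.5099], [0.0000, -0.8528, -0.0887], [0.0000, -0.4264, 0.6872]], R = [[1.4142, 0.7071, 2.1213], [0.0000, 2.3452, -2.7716], [0.0000, 0.0000, 4.1010]]

w_1 = (-1, 1, 0, 0); ‖w_1‖ = 1.4142, so e_1 = (-0.7071, 0.7071, 0.0000, 0.0000).
e_1·w_2 = (-0.7071)·(-1) + 0.7071·0 + 0.0000·(-2) + 0.0000·(-1) = 0.7071.
u_2 = w_2 − 0.7071·e_1 = (-0.5000, -0.5000, -2.0000, -1.0000).
‖u_2‖ = 2.3452, so e_2 = (-0.2132, -0.2132, -0.8528, -0.4264).
e_1·w_3 = (-0.7071)·(-3) + 0.7071·0 + 0.0000·2 + 0.0000·4 = 2.1213; e_2·w_3 = (-0.2132)·(-3) + (-0.2132)·0 + (-0.8528)·2 + (-0.4264)·4 = -2.7716.
u_3 = w_3 − 2.1213·e_1 + 2.7716·e_2 = (-2.0909, -2.0909, -0.3636, 2.8182).
‖u_3‖ = 4.1010, so e_3 = (-0.5099, -0.5099, -0.0887, 0.6872).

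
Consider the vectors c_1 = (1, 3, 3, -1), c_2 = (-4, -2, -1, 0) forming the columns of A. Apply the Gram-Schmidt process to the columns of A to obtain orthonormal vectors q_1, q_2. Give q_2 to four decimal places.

q_2 = (-0.9456, -0.0141, 0.2682, -0.1835)

c_1 = (1, 3, 3, -1); ‖c_1‖ = 4.4721, so q_1 = (0.2236, 0.6708, 0.6708, -0.2236).
q_1·c_2 = 0.2236·(-4) + 0.6708·(-2) + 0.6708·(-1) + (-0.2236)·0 = -2.9069.
u_2 = c_2 + 2.9069·q_1 = (-3.3500, -0.0500, 0.9500, -0.6500).
‖u_2‖ = 3.5426, so q_2 = (-0.9456, -0.0141, 0.2682, -0.1835).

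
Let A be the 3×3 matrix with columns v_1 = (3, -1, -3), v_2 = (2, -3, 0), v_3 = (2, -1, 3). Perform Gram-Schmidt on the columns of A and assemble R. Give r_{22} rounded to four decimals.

v_1 = (3, -1, -3); ‖v_1‖ = 4.3589, so e_1 = (0.6882, -0.2294, -0.6882).
e_1·v_2 = 0.6882·2 + (-0.2294)·(-3) + (-0.6882)·0 = 2.0647.
u_2 = v_2 − 2.0647·e_1 = (0.5789, -2.5263, 1.4211).
r_{22} = ‖u_2‖ = 2.9558.

r_{22} = 2.9558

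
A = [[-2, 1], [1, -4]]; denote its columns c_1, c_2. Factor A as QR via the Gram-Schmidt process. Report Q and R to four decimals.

c_1 = (-2, 1); ‖c_1‖ = 2.2361, so e_1 = (-0.8944, 0.4472).
e_1·c_2 = (-0.8944)·1 + 0.4472·(-4) = -2.6833.
u_2 = c_2 + 2.6833·e_1 = (-1.4000, -2.8000).
‖u_2‖ = 3.1305, so e_2 = (-0.4472, -0.8944).

Q = [[-0.8944, -0.4472], [0.4472, -0.8944]], R = [[2.2361, -2.6833], [0.0000, 3.1305]]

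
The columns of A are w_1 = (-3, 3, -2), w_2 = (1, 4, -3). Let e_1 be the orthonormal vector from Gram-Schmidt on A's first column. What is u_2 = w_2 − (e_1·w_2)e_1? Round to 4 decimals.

e_1 = w_1/‖w_1‖ = (-3, 3, -2)/4.6904 = (-0.6396, 0.6396, -0.4264).
r_{12} = e_1·w_2 = 3.1980.
u_2 = w_2 − 3.1980·e_1 = (3.0455, 1.9545, -1.6364).

u_2 = (3.0455, 1.9545, -1.6364)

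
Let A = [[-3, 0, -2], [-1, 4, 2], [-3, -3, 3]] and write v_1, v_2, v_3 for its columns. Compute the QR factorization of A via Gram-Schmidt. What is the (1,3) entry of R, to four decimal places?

r_{13} = -1.1471

v_1 = (-3, -1, -3); ‖v_1‖ = 4.3589, so q_1 = (-0.6882, -0.2294, -0.6882).
r_{13} = q_1·v_3 = -1.1471.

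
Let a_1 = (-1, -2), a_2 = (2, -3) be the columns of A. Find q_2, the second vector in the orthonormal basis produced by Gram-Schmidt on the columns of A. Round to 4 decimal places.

q_1 = a_1/‖a_1‖ = (-1, -2)/2.2361 = (-0.4472, -0.8944).
r_{12} = q_1·a_2 = 1.7889.
u_2 = a_2 − 1.7889·q_1 = (2.8000, -1.4000).
‖u_2‖ = 3.1305, so q_2 = (0.8944, -0.4472).

q_2 = (0.8944, -0.4472)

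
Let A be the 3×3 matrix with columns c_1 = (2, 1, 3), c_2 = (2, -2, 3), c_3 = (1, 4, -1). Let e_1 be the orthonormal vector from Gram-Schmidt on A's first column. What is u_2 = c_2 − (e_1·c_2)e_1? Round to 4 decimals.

e_1 = c_1/‖c_1‖ = (2, 1, 3)/3.7417 = (0.5345, 0.2673, 0.8018).
r_{12} = e_1·c_2 = 2.9399.
u_2 = c_2 − 2.9399·e_1 = (0.4286, -2.7857, 0.6429).

u_2 = (0.4286, -2.7857, 0.6429)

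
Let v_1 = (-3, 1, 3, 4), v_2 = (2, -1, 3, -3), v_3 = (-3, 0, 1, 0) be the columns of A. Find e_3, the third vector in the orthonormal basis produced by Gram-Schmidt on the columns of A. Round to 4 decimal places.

e_3 = (-0.8233, -0.1352, -0.0456, -0.5494)

e_1 = v_1/‖v_1‖ = (-3, 1, 3, 4)/5.9161 = (-0.5071, 0.1690, 0.5071, 0.6761).
r_{12} = e_1·v_2 = -1.6903.
u_2 = v_2 + 1.6903·e_1 = (1.1429, -0.7143, 3.8571, -1.8571).
‖u_2‖ = 4.4881, so e_2 = (0.2546, -0.1592, 0.8594, -0.4138).
r_{13} = e_1·v_3 = 2.0284; r_{23} = e_2·v_3 = 0.0955.
u_3 = v_3 − 2.0284·e_1 − 0.0955·e_2 = (-1.9957, -0.3277, -0.1106, -1.3319).
‖u_3‖ = 2.4242, so e_3 = (-0.8233, -0.1352, -0.0456, -0.5494).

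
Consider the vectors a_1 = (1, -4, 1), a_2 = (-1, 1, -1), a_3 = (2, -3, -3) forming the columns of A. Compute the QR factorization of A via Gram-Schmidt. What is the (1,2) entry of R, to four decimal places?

a_1 = (1, -4, 1); ‖a_1‖ = 4.2426, so q_1 = (0.2357, -0.9428, 0.2357).
r_{12} = q_1·a_2 = -1.4142.

r_{12} = -1.4142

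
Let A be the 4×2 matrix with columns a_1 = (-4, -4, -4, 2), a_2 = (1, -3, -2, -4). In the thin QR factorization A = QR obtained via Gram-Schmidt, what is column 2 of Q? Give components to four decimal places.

q_1 = a_1/‖a_1‖ = (-4, -4, -4, 2)/7.2111 = (-0.5547, -0.5547, -0.5547, 0.2774).
r_{12} = q_1·a_2 = 1.1094.
u_2 = a_2 − 1.1094·q_1 = (1.6154, -2.3846, -1.3846, -4.3077).
‖u_2‖ = 5.3637, so q_2 = (0.3012, -0.4446, -0.2581, -0.8031).

q_2 = (0.3012, -0.4446, -0.2581, -0.8031)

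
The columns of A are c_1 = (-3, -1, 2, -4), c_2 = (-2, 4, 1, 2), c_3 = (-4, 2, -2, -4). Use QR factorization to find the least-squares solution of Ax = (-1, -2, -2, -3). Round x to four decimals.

x = (-0.0489, -0.6953, 0.5312)

c_1 = (-3, -1, 2, -4); ‖c_1‖ = 5.4772, so e_1 = (-0.5477, -0.1826, 0.3651, -0.7303).
e_1·c_2 = (-0.5477)·(-2) + (-0.1826)·4 + 0.3651·1 + (-0.7303)·2 = -0.7303.
u_2 = c_2 + 0.7303·e_1 = (-2.4000, 3.8667, 1.2667, 1.4667).
‖u_2‖ = 4.9464, so e_2 = (-0.4852, 0.7817, 0.2561, 0.2965).
e_1·c_3 = (-0.5477)·(-4) + (-0.1826)·2 + 0.3651·(-2) + (-0.7303)·(-4) = 4.0166; e_2·c_3 = (-0.4852)·(-4) + 0.7817·2 + 0.2561·(-2) + 0.2965·(-4) = 1.8060.
u_3 = c_3 − 4.0166·e_1 − 1.8060·e_2 = (-0.9237, 1.3215, -3.9292, -1.6022).
‖u_3‖ = 4.5393, so e_3 = (-0.2035, 0.2911, -0.8656, -0.3530).
Qᵀb = (2.3735, -2.4799, 2.4113).
Back-substitute: x_3 = 2.4113/4.5393 = 0.5312.
x_2 = (-2.4799 − 1.8060·0.5312)/4.9464 = -0.6953.
x_1 = (2.3735 + 0.7303·(-0.6953) − 4.0166·0.5312)/5.4772 = -0.0489.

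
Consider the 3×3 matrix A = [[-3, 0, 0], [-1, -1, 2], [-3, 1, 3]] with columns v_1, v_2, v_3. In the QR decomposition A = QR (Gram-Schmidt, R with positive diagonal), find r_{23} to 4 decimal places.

v_1 = (-3, -1, -3); ‖v_1‖ = 4.3589, so e_1 = (-0.6882, -0.2294, -0.6882).
e_1·v_2 = (-0.6882)·0 + (-0.2294)·(-1) + (-0.6882)·1 = -0.4588.
u_2 = v_2 + 0.4588·e_1 = (-0.3158, -1.1053, 0.6842).
‖u_2‖ = 1.3377, so e_2 = (-0.2361, -0.8262, 0.5115).
r_{23} = e_2·v_3 = -0.1180.

r_{23} = -0.1180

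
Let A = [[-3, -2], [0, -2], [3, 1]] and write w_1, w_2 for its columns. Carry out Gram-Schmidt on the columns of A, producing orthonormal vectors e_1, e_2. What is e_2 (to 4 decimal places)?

w_1 = (-3, 0, 3); ‖w_1‖ = 4.2426, so e_1 = (-0.7071, 0.0000, 0.7071).
e_1·w_2 = (-0.7071)·(-2) + 0.0000·(-2) + 0.7071·1 = 2.1213.
u_2 = w_2 − 2.1213·e_1 = (-0.5000, -2.0000, -0.5000).
‖u_2‖ = 2.1213, so e_2 = (-0.2357, -0.9428, -0.2357).

e_2 = (-0.2357, -0.9428, -0.2357)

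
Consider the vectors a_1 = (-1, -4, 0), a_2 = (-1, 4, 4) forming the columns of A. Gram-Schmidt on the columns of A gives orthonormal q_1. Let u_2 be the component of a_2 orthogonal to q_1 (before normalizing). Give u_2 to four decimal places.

a_1 = (-1, -4, 0); ‖a_1‖ = 4.1231, so q_1 = (-0.2425, -0.9701, 0.0000).
q_1·a_2 = (-0.2425)·(-1) + (-0.9701)·4 + 0.0000·4 = -3.6380.
u_2 = a_2 + 3.6380·q_1 = (-1.8824, 0.4706, 4.0000).

u_2 = (-1.8824, 0.4706, 4.0000)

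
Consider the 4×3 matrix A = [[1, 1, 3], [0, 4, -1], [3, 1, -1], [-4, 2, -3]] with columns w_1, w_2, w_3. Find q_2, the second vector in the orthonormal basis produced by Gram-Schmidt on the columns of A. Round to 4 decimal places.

w_1 = (1, 0, 3, -4); ‖w_1‖ = 5.0990, so q_1 = (0.1961, 0.0000, 0.5883, -0.7845).
q_1·w_2 = 0.1961·1 + 0.0000·4 + 0.5883·1 + (-0.7845)·2 = -0.7845.
u_2 = w_2 + 0.7845·q_1 = (1.1538, 4.0000, 1.4615, 1.3846).
‖u_2‖ = 4.6244, so q_2 = (0.2495, 0.8650, 0.3161, 0.2994).

q_2 = (0.2495, 0.8650, 0.3161, 0.2994)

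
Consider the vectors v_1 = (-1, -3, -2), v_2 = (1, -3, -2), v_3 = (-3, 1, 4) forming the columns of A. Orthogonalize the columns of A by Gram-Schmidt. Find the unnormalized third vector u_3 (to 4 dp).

e_1 = v_1/‖v_1‖ = (-1, -3, -2)/3.7417 = (-0.2673, -0.8018, -0.5345).
r_{12} = e_1·v_2 = 3.2071.
u_2 = v_2 − 3.2071·e_1 = (1.8571, -0.4286, -0.2857).
‖u_2‖ = 1.9272, so e_2 = (0.9636, -0.2224, -0.1482).
r_{13} = e_1·v_3 = -2.1381; r_{23} = e_2·v_3 = -3.7062.
u_3 = v_3 + 2.1381·e_1 + 3.7062·e_2 = (0.0000, -1.5385, 2.3077).

u_3 = (0.0000, -1.5385, 2.3077)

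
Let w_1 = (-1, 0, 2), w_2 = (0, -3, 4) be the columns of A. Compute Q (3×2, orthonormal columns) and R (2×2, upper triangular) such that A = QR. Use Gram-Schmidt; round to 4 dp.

Q = [[-0.4472, 0.4581], [0.0000, -0.8589], [0.8944, 0.2290]], R = [[2.2361, 3.5777], [0.0000, 3.4928]]

e_1 = w_1/‖w_1‖ = (-1, 0, 2)/2.2361 = (-0.4472, 0.0000, 0.8944).
r_{12} = e_1·w_2 = 3.5777.
u_2 = w_2 − 3.5777·e_1 = (1.6000, -3.0000, 0.8000).
‖u_2‖ = 3.4928, so e_2 = (0.4581, -0.8589, 0.2290).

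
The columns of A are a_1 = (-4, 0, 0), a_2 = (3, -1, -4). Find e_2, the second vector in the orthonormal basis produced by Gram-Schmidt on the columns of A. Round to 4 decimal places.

e_2 = (0.0000, -0.2425, -0.9701)

e_1 = a_1/‖a_1‖ = (-4, 0, 0)/4.0000 = (-1.0000, 0.0000, 0.0000).
r_{12} = e_1·a_2 = -3.0000.
u_2 = a_2 + 3.0000·e_1 = (0.0000, -1.0000, -4.0000).
‖u_2‖ = 4.1231, so e_2 = (0.0000, -0.2425, -0.9701).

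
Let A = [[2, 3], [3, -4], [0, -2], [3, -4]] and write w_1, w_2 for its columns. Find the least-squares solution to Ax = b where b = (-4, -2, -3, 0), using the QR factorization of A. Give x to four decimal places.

w_1 = (2, 3, 0, 3); ‖w_1‖ = 4.6904, so q_1 = (0.4264, 0.6396, 0.0000, 0.6396).
q_1·w_2 = 0.4264·3 + 0.6396·(-4) + 0.0000·(-2) + 0.6396·(-4) = -3.8376.
u_2 = w_2 + 3.8376·q_1 = (4.6364, -1.5455, -2.0000, -1.5455).
‖u_2‖ = 5.5021, so q_2 = (0.8427, -0.2809, -0.3635, -0.2809).
Qᵀb = (-2.9848, -1.7184).
Back-substitute: x_2 = -1.7184/5.5021 = -0.3123.
x_1 = (-2.9848 + 3.8376·(-0.3123))/4.6904 = -0.8919.

x = (-0.8919, -0.3123)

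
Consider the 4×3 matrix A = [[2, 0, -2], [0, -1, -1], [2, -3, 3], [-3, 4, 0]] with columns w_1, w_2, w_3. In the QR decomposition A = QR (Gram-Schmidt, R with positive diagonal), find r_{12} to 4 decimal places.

r_{12} = -4.3656

e_1 = w_1/‖w_1‖ = (2, 0, 2, -3)/4.1231 = (0.4851, 0.0000, 0.4851, -0.7276).
r_{12} = e_1·w_2 = -4.3656.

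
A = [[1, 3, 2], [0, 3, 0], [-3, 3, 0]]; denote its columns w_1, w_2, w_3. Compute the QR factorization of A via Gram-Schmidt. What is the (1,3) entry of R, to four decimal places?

q_1 = w_1/‖w_1‖ = (1, 0, -3)/3.1623 = (0.3162, 0.0000, -0.9487).
r_{13} = q_1·w_3 = 0.6325.

r_{13} = 0.6325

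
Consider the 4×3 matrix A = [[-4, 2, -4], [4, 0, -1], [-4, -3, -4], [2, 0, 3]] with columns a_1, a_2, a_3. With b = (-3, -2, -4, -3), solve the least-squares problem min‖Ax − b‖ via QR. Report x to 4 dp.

a_1 = (-4, 4, -4, 2); ‖a_1‖ = 7.2111, so q_1 = (-0.5547, 0.5547, -0.5547, 0.2774).
q_1·a_2 = (-0.5547)·2 + 0.5547·0 + (-0.5547)·(-3) + 0.2774·0 = 0.5547.
u_2 = a_2 − 0.5547·q_1 = (2.3077, -0.3077, -2.6923, -0.1538).
‖u_2‖ = 3.5626, so q_2 = (0.6478, -0.0864, -0.7557, -0.0432).
q_1·a_3 = (-0.5547)·(-4) + 0.5547·(-1) + (-0.5547)·(-4) + 0.2774·3 = 4.7150; q_2·a_3 = 0.6478·(-4) + (-0.0864)·(-1) + (-0.7557)·(-4) + (-0.0432)·3 = 0.3887.
u_3 = a_3 − 4.7150·q_1 − 0.3887·q_2 = (-1.6364, -3.5818, -1.0909, 1.7091).
‖u_3‖ = 4.4292, so q_3 = (-0.3694, -0.8087, -0.2463, 0.3859).
Qᵀb = (1.9415, 1.3819, 2.5533).
Back-substitute: x_3 = 2.5533/4.4292 = 0.5765.
x_2 = (1.3819 − 0.3887·0.5765)/3.5626 = 0.3250.
x_1 = (1.9415 − 0.5547·0.3250 − 4.7150·0.5765)/7.2111 = -0.1327.

x = (-0.1327, 0.3250, 0.5765)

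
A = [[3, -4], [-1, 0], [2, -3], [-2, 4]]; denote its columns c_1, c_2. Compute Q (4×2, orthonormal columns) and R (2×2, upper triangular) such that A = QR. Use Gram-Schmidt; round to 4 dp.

Q = [[0.7071, 0.1796], [-0.2357, -0.7783], [0.4714, -0.0599], [-0.4714, 0.5987]], R = [[4.2426, -6.1283], [0.0000, 1.8559]]

q_1 = c_1/‖c_1‖ = (3, -1, 2, -2)/4.2426 = (0.7071, -0.2357, 0.4714, -0.4714).
r_{12} = q_1·c_2 = -6.1283.
u_2 = c_2 + 6.1283·q_1 = (0.3333, -1.4444, -0.1111, 1.1111).
‖u_2‖ = 1.8559, so q_2 = (0.1796, -0.7783, -0.0599, 0.5987).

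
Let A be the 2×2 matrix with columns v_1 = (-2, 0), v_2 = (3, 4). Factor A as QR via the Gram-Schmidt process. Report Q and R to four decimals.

v_1 = (-2, 0); ‖v_1‖ = 2.0000, so e_1 = (-1.0000, 0.0000).
e_1·v_2 = (-1.0000)·3 + 0.0000·4 = -3.0000.
u_2 = v_2 + 3.0000·e_1 = (0.0000, 4.0000).
‖u_2‖ = 4.0000, so e_2 = (0.0000, 1.0000).

Q = [[-1.0000, 0.0000], [0.0000, 1.0000]], R = [[2.0000, -3.0000], [0.0000, 4.0000]]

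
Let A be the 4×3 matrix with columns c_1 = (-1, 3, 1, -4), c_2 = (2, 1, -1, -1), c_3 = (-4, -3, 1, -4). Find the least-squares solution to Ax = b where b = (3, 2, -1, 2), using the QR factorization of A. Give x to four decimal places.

x = (-0.0255, 0.3684, -0.5654)

c_1 = (-1, 3, 1, -4); ‖c_1‖ = 5.1962, so q_1 = (-0.1925, 0.5774, 0.1925, -0.7698).
q_1·c_2 = (-0.1925)·2 + 0.5774·1 + 0.1925·(-1) + (-0.7698)·(-1) = 0.7698.
u_2 = c_2 − 0.7698·q_1 = (2.1481, 0.5556, -1.1481, -0.4074).
‖u_2‖ = 2.5313, so q_2 = (0.8486, 0.2195, -0.4536, -0.1609).
q_1·c_3 = (-0.1925)·(-4) + 0.5774·(-3) + 0.1925·1 + (-0.7698)·(-4) = 2.3094; q_2·c_3 = 0.8486·(-4) + 0.2195·(-3) + (-0.4536)·1 + (-0.1609)·(-4) = -3.8628.
u_3 = c_3 − 2.3094·q_1 + 3.8628·q_2 = (-0.2775, -3.4855, -1.1965, -2.8439).
‖u_3‖ = 4.6632, so q_3 = (-0.0595, -0.7475, -0.2566, -0.6099).
Qᵀb = (-1.1547, 3.1166, -2.6365).
Back-substitute: x_3 = -2.6365/4.6632 = -0.5654.
x_2 = (3.1166 + 3.8628·(-0.5654))/2.5313 = 0.3684.
x_1 = (-1.1547 − 0.7698·0.3684 − 2.3094·(-0.5654))/5.1962 = -0.0255.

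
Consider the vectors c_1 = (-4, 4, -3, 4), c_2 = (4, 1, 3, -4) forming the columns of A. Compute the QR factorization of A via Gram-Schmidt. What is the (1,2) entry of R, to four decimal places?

r_{12} = -4.9008

c_1 = (-4, 4, -3, 4); ‖c_1‖ = 7.5498, so q_1 = (-0.5298, 0.5298, -0.3974, 0.5298).
r_{12} = q_1·c_2 = -4.9008.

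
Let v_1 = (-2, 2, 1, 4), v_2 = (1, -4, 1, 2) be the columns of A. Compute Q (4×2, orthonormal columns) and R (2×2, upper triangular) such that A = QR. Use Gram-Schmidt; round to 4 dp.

v_1 = (-2, 2, 1, 4); ‖v_1‖ = 5.0000, so q_1 = (-0.4000, 0.4000, 0.2000, 0.8000).
q_1·v_2 = (-0.4000)·1 + 0.4000·(-4) + 0.2000·1 + 0.8000·2 = -0.2000.
u_2 = v_2 + 0.2000·q_1 = (0.9200, -3.9200, 1.0400, 2.1600).
‖u_2‖ = 4.6861, so q_2 = (0.1963, -0.8365, 0.2219, 0.4609).

Q = [[-0.4000, 0.1963], [0.4000, -0.8365], [0.2000, 0.2219], [0.8000, 0.4609]], R = [[5.0000, -0.2000], [0.0000, 4.6861]]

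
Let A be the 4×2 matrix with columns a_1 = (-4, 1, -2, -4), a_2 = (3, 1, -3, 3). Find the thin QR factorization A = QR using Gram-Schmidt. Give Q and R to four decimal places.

Q = [[-0.6576, 0.2586], [0.1644, 0.3248], [-0.3288, -0.8722], [-0.6576, 0.2586]], R = [[6.0828, -2.7948], [0.0000, 4.4932]]

a_1 = (-4, 1, -2, -4); ‖a_1‖ = 6.0828, so q_1 = (-0.6576, 0.1644, -0.3288, -0.6576).
q_1·a_2 = (-0.6576)·3 + 0.1644·1 + (-0.3288)·(-3) + (-0.6576)·3 = -2.7948.
u_2 = a_2 + 2.7948·q_1 = (1.1622, 1.4595, -3.9189, 1.1622).
‖u_2‖ = 4.4932, so q_2 = (0.2586, 0.3248, -0.8722, 0.2586).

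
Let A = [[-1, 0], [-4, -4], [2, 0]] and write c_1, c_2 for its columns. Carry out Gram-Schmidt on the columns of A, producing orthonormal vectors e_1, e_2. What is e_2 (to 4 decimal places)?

e_2 = (0.3904, -0.4880, -0.7807)

c_1 = (-1, -4, 2); ‖c_1‖ = 4.5826, so e_1 = (-0.2182, -0.8729, 0.4364).
e_1·c_2 = (-0.2182)·0 + (-0.8729)·(-4) + 0.4364·0 = 3.4915.
u_2 = c_2 − 3.4915·e_1 = (0.7619, -0.9524, -1.5238).
‖u_2‖ = 1.9518, so e_2 = (0.3904, -0.4880, -0.7807).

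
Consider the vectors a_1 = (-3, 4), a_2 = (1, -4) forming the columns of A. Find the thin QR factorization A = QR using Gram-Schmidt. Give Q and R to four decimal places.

a_1 = (-3, 4); ‖a_1‖ = 5.0000, so q_1 = (-0.6000, 0.8000).
q_1·a_2 = (-0.6000)·1 + 0.8000·(-4) = -3.8000.
u_2 = a_2 + 3.8000·q_1 = (-1.2800, -0.9600).
‖u_2‖ = 1.6000, so q_2 = (-0.8000, -0.6000).

Q = [[-0.6000, -0.8000], [0.8000, -0.6000]], R = [[5.0000, -3.8000], [0.0000, 1.6000]]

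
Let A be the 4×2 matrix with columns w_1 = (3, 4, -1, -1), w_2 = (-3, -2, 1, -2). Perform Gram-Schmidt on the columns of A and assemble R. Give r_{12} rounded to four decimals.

r_{12} = -3.0792

w_1 = (3, 4, -1, -1); ‖w_1‖ = 5.1962, so q_1 = (0.5774, 0.7698, -0.1925, -0.1925).
r_{12} = q_1·w_2 = -3.0792.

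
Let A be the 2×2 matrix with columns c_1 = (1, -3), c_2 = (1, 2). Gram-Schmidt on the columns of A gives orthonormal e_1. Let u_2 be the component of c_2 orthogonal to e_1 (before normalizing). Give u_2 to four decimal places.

u_2 = (1.5000, 0.5000)

e_1 = c_1/‖c_1‖ = (1, -3)/3.1623 = (0.3162, -0.9487).
r_{12} = e_1·c_2 = -1.5811.
u_2 = c_2 + 1.5811·e_1 = (1.5000, 0.5000).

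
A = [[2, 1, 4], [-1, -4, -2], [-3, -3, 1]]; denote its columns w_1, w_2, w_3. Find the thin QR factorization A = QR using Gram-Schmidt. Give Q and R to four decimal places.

w_1 = (2, -1, -3); ‖w_1‖ = 3.7417, so e_1 = (0.5345, -0.2673, -0.8018).
e_1·w_2 = 0.5345·1 + (-0.2673)·(-4) + (-0.8018)·(-3) = 4.0089.
u_2 = w_2 − 4.0089·e_1 = (-1.1429, -2.9286, 0.2143).
‖u_2‖ = 3.1510, so e_2 = (-0.3627, -0.9294, 0.0680).
e_1·w_3 = 0.5345·4 + (-0.2673)·(-2) + (-0.8018)·1 = 1.8708; e_2·w_3 = (-0.3627)·4 + (-0.9294)·(-2) + 0.0680·1 = 0.4760.
u_3 = w_3 − 1.8708·e_1 − 0.4760·e_2 = (3.1727, -1.0576, 2.4676).
‖u_3‖ = 4.1561, so e_3 = (0.7634, -0.2545, 0.5937).

Q = [[0.5345, -0.3627, 0.7634], [-0.2673, -0.9294, -0.2545], [-0.8018, 0.0680, 0.5937]], R = [[3.7417, 4.0089, 1.8708], [0.0000, 3.1510, 0.4760], [0.0000, 0.0000, 4.1561]]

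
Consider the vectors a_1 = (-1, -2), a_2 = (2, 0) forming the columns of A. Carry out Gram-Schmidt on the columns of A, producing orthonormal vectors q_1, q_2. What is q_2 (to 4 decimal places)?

q_1 = a_1/‖a_1‖ = (-1, -2)/2.2361 = (-0.4472, -0.8944).
r_{12} = q_1·a_2 = -0.8944.
u_2 = a_2 + 0.8944·q_1 = (1.6000, -0.8000).
‖u_2‖ = 1.7889, so q_2 = (0.8944, -0.4472).

q_2 = (0.8944, -0.4472)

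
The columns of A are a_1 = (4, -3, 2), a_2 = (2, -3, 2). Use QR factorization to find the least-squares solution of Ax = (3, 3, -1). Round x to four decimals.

q_1 = a_1/‖a_1‖ = (4, -3, 2)/5.3852 = (0.7428, -0.5571, 0.3714).
r_{12} = q_1·a_2 = 3.8996.
u_2 = a_2 − 3.8996·q_1 = (-0.8966, -0.8276, 0.5517).
‖u_2‖ = 1.3391, so q_2 = (-0.6695, -0.6180, 0.4120).
Qᵀb = (0.1857, -4.2747).
Back-substitute: x_2 = -4.2747/1.3391 = -3.1923.
x_1 = (0.1857 − 3.8996·(-3.1923))/5.3852 = 2.3462.

x = (2.3462, -3.1923)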